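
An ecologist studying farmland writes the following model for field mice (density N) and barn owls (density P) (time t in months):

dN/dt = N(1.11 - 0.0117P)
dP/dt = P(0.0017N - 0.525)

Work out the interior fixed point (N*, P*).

Set dP/dt = 0 with P > 0: 0.0017N - 0.525 = 0, so N* = 0.525/0.0017 = 309.
Set dN/dt = 0 with N > 0: 1.11 - 0.0117P = 0, so P* = 1.11/0.0117 = 94.9.

N* ≈ 309, P* ≈ 94.9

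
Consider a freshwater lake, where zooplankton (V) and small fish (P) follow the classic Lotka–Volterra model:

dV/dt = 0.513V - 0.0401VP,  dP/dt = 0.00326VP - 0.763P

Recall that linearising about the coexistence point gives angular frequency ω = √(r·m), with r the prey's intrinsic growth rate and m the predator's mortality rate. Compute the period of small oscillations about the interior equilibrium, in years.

Here r = 0.513 and m = 0.763, so r·m = 0.391.
ω = √0.391 = 0.626 per year, hence T = 2π/ω ≈ 10 years.

T ≈ 10 years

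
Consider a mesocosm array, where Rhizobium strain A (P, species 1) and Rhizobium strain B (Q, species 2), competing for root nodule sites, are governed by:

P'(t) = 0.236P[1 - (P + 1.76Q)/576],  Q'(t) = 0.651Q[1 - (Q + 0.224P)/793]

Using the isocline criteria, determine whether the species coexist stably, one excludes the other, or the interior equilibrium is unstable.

Compare the nullcline intercepts: K1/α12 = 576/1.76 = 327 < K2 = 793; K2/α21 = 793/0.224 = 3540 > K1 = 576.
Since the inequalities point opposite ways, species 2 can invade but species 1 cannot.

species 2 excludes species 1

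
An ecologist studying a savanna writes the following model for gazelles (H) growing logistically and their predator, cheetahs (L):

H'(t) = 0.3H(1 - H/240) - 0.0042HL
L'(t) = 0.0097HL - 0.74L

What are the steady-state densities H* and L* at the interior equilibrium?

H* ≈ 76.3, L* ≈ 48.7

From dL/dt = 0 with L > 0: 0.0097H* = 0.74, so H* = 76.3.
Substitute into dH/dt = 0: 0.3(1 - 76.3/240) = 0.0042L*.
The bracket is 0.682, giving L* = 0.205/0.0042 = 48.7.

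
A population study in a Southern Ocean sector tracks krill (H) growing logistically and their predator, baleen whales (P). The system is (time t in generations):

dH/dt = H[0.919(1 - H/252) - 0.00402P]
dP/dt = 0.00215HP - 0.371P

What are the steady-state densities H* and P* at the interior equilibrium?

From dP/dt = 0 with P > 0: 0.00215H* = 0.371, so H* = 173.
Substitute into dH/dt = 0: 0.919(1 - 173/252) = 0.00402P*.
The bracket is 0.315, giving P* = 0.29/0.00402 = 72.1.

H* ≈ 173, P* ≈ 72.1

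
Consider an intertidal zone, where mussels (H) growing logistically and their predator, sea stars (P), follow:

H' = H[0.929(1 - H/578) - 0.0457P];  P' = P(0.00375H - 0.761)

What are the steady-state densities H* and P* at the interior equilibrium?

H* ≈ 203, P* ≈ 13.2

From dP/dt = 0 with P > 0: 0.00375H* = 0.761, so H* = 203.
Substitute into dH/dt = 0: 0.929(1 - 203/578) = 0.0457P*.
The bracket is 0.649, giving P* = 0.603/0.0457 = 13.2.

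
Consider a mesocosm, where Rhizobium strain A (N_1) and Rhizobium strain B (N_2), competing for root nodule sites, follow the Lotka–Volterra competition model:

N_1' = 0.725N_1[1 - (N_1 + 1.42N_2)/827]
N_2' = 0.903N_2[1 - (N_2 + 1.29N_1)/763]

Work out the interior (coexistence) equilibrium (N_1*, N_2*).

N_1* ≈ 308, N_2* ≈ 365

Setting both brackets to zero gives the nullclines N_1 + 1.42N_2 = 827 and 1.29N_1 + N_2 = 763.
Substituting N_2 = 763 - 1.29N_1 into the first: N_1(1 - 1.42·1.29) = 827 - 1.42·763.
So N_1* = -256/-0.832 = 308, and then N_2* = 763 - 1.29·308 = 365.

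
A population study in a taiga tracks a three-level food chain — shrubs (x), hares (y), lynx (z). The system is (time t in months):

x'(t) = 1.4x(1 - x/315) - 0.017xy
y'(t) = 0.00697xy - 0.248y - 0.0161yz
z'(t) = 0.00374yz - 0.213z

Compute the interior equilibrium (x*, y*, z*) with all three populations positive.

From dz/dt = 0: 0.00374y* = 0.213, so y* = 57.
From dx/dt = 0: 1.4(1 - x*/315) = 0.017·57, giving x* = 315·(1 - 0.692) = 97.2.
From dy/dt = 0: 0.00697·97.2 - 0.248 = 0.0161z*, so z* = 0.429/0.0161 = 26.7.

x* ≈ 97.2, y* ≈ 57, z* ≈ 26.7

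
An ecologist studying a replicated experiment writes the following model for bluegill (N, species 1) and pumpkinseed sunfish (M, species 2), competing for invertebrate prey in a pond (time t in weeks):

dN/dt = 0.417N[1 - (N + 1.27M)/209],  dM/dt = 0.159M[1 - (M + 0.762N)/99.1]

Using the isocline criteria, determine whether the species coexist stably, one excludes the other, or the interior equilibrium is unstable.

species 1 excludes species 2

Compare the nullcline intercepts: K1/α12 = 209/1.27 = 165 > K2 = 99.1; K2/α21 = 99.1/0.762 = 130 < K1 = 209.
Since the inequalities point opposite ways, species 1 can invade but species 2 cannot.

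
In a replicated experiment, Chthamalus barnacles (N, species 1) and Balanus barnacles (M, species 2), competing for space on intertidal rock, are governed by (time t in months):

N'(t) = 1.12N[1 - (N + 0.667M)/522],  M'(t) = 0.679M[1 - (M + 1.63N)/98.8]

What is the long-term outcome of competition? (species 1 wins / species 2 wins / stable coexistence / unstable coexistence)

species 1 excludes species 2

Compare the nullcline intercepts: K1/α12 = 522/0.667 = 783 > K2 = 98.8; K2/α21 = 98.8/1.63 = 60.6 < K1 = 522.
Since the inequalities point opposite ways, species 1 can invade but species 2 cannot.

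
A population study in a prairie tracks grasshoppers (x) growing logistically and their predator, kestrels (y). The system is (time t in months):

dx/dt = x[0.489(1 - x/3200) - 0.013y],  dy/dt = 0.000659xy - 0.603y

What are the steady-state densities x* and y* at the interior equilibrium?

From dy/dt = 0 with y > 0: 0.000659x* = 0.603, so x* = 915.
Substitute into dx/dt = 0: 0.489(1 - 915/3200) = 0.013y*.
The bracket is 0.714, giving y* = 0.349/0.013 = 26.9.

x* ≈ 915, y* ≈ 26.9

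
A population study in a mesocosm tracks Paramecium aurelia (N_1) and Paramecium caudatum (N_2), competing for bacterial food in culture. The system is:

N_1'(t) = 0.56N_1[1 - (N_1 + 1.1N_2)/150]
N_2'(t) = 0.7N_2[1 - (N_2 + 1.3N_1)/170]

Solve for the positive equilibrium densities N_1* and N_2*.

Setting both brackets to zero gives the nullclines N_1 + 1.1N_2 = 150 and 1.3N_1 + N_2 = 170.
Substituting N_2 = 170 - 1.3N_1 into the first: N_1(1 - 1.1·1.3) = 150 - 1.1·170.
So N_1* = -37/-0.43 = 86, and then N_2* = 170 - 1.3·86 = 58.1.

N_1* ≈ 86, N_2* ≈ 58.1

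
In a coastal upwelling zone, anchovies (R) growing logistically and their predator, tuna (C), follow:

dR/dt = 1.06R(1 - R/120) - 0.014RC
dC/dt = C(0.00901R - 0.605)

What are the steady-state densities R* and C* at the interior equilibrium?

From dC/dt = 0 with C > 0: 0.00901R* = 0.605, so R* = 67.1.
Substitute into dR/dt = 0: 1.06(1 - 67.1/120) = 0.014C*.
The bracket is 0.44, giving C* = 0.467/0.014 = 33.3.

R* ≈ 67.1, C* ≈ 33.3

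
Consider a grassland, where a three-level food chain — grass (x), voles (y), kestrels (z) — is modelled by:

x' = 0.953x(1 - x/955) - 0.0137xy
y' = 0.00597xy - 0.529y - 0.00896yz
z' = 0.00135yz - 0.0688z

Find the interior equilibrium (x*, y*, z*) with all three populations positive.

From dz/dt = 0: 0.00135y* = 0.0688, so y* = 51.
From dx/dt = 0: 0.953(1 - x*/955) = 0.0137·51, giving x* = 955·(1 - 0.733) = 255.
From dy/dt = 0: 0.00597·255 - 0.529 = 0.00896z*, so z* = 0.995/0.00896 = 111.

x* ≈ 255, y* ≈ 51, z* ≈ 111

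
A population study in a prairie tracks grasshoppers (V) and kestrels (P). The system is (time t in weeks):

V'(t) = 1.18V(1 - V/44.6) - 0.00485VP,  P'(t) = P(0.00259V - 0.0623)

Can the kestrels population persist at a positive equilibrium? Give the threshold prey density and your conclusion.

Threshold V = 24.1; K > 24.1, so yes, the predator persists.

The predator equation gives dP/dt > 0 only when V > 0.0623/0.00259 = 24.1.
Without the predator, V → K = 44.6. Since 44.6 > 24.1, the predator can invade and persist.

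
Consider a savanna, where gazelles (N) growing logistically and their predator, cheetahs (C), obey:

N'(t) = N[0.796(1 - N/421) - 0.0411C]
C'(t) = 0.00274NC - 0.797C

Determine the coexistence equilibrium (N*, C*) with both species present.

From dC/dt = 0 with C > 0: 0.00274N* = 0.797, so N* = 291.
Substitute into dN/dt = 0: 0.796(1 - 291/421) = 0.0411C*.
The bracket is 0.309, giving C* = 0.246/0.0411 = 5.99.

N* ≈ 291, C* ≈ 5.99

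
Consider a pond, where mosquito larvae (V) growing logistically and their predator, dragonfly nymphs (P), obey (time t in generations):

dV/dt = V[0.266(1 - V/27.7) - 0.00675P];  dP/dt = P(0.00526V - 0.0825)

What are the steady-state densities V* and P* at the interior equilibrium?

From dP/dt = 0 with P > 0: 0.00526V* = 0.0825, so V* = 15.7.
Substitute into dV/dt = 0: 0.266(1 - 15.7/27.7) = 0.00675P*.
The bracket is 0.434, giving P* = 0.115/0.00675 = 17.1.

V* ≈ 15.7, P* ≈ 17.1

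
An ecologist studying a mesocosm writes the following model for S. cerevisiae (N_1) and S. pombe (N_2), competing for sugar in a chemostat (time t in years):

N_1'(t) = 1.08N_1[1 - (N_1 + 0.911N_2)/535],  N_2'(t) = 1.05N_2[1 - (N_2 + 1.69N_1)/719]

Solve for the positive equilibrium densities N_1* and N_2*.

Setting both brackets to zero gives the nullclines N_1 + 0.911N_2 = 535 and 1.69N_1 + N_2 = 719.
Substituting N_2 = 719 - 1.69N_1 into the first: N_1(1 - 0.911·1.69) = 535 - 0.911·719.
So N_1* = -120/-0.54 = 222, and then N_2* = 719 - 1.69·222 = 343.

N_1* ≈ 222, N_2* ≈ 343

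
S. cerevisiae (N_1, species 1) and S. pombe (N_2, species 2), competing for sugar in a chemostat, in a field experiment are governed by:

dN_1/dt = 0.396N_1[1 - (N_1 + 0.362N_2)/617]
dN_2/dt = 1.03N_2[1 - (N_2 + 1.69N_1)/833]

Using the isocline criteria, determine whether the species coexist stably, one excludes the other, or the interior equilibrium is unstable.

species 1 excludes species 2

Compare the nullcline intercepts: K1/α12 = 617/0.362 = 1700 > K2 = 833; K2/α21 = 833/1.69 = 493 < K1 = 617.
Since the inequalities point opposite ways, species 1 can invade but species 2 cannot.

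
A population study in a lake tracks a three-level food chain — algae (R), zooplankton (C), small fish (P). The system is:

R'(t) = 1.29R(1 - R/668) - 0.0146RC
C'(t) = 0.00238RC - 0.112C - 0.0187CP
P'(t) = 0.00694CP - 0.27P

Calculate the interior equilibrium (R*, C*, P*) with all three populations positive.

R* ≈ 374, C* ≈ 38.9, P* ≈ 41.6

From dP/dt = 0: 0.00694C* = 0.27, so C* = 38.9.
From dR/dt = 0: 1.29(1 - R*/668) = 0.0146·38.9, giving R* = 668·(1 - 0.44) = 374.
From dC/dt = 0: 0.00238·374 - 0.112 = 0.0187P*, so P* = 0.778/0.0187 = 41.6.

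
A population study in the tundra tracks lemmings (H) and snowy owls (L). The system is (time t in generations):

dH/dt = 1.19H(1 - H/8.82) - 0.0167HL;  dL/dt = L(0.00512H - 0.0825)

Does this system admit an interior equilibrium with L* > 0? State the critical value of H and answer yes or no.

The predator equation gives dL/dt > 0 only when H > 0.0825/0.00512 = 16.1.
Without the predator, H → K = 8.82. Since 8.82 < 16.1, the predator cannot invade.

Threshold H = 16.1; K < 16.1, so no, the predator goes extinct.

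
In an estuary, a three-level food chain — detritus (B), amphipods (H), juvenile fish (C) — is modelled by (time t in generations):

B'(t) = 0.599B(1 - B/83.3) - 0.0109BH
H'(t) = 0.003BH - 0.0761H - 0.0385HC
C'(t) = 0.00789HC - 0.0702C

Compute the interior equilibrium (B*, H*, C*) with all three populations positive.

From dC/dt = 0: 0.00789H* = 0.0702, so H* = 8.9.
From dB/dt = 0: 0.599(1 - B*/83.3) = 0.0109·8.9, giving B* = 83.3·(1 - 0.162) = 69.8.
From dH/dt = 0: 0.003·69.8 - 0.0761 = 0.0385C*, so C* = 0.133/0.0385 = 3.46.

B* ≈ 69.8, H* ≈ 8.9, C* ≈ 3.46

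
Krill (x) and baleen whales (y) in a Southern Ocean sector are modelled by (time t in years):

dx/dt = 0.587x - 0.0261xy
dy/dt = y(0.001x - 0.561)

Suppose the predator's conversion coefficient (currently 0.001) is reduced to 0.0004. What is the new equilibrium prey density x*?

At the interior fixed point, setting dy/dt = 0 with y > 0 fixes x* = (predator death rate)/(xy coefficient) — independent of the other coefficients.
With the change, x* = 0.561/0.0004 = 1400; it rises from 561.

x* ≈ 1400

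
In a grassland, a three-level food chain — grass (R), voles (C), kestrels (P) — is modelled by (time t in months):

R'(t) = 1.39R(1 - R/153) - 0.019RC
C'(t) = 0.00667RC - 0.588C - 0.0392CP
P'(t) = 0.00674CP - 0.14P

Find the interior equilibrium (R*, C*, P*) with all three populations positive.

R* ≈ 110, C* ≈ 20.8, P* ≈ 3.64

From dP/dt = 0: 0.00674C* = 0.14, so C* = 20.8.
From dR/dt = 0: 1.39(1 - R*/153) = 0.019·20.8, giving R* = 153·(1 - 0.284) = 110.
From dC/dt = 0: 0.00667·110 - 0.588 = 0.0392P*, so P* = 0.143/0.0392 = 3.64.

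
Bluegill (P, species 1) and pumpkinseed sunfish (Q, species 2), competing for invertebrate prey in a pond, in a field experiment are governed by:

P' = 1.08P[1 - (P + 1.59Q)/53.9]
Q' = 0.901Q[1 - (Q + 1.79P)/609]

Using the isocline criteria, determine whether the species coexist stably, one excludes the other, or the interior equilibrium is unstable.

species 2 excludes species 1

Compare the nullcline intercepts: K1/α12 = 53.9/1.59 = 33.9 < K2 = 609; K2/α21 = 609/1.79 = 340 > K1 = 53.9.
Since the inequalities point opposite ways, species 2 can invade but species 1 cannot.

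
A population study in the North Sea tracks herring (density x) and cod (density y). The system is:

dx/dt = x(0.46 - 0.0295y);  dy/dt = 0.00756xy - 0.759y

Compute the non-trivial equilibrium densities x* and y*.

x* ≈ 100, y* ≈ 15.6

Set dy/dt = 0 with y > 0: 0.00756x - 0.759 = 0, so x* = 0.759/0.00756 = 100.
Set dx/dt = 0 with x > 0: 0.46 - 0.0295y = 0, so y* = 0.46/0.0295 = 15.6.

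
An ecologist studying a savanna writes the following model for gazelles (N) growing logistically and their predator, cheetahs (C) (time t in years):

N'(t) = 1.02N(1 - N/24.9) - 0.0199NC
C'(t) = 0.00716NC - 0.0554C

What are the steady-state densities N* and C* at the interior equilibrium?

N* ≈ 7.74, C* ≈ 35.3

From dC/dt = 0 with C > 0: 0.00716N* = 0.0554, so N* = 7.74.
Substitute into dN/dt = 0: 1.02(1 - 7.74/24.9) = 0.0199C*.
The bracket is 0.689, giving C* = 0.703/0.0199 = 35.3.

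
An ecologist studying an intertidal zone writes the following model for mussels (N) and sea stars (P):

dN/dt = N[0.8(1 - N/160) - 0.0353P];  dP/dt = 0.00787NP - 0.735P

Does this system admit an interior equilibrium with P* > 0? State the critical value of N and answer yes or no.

Threshold N = 93.4; K > 93.4, so yes, the predator persists.

The predator equation gives dP/dt > 0 only when N > 0.735/0.00787 = 93.4.
Without the predator, N → K = 160. Since 160 > 93.4, the predator can invade and persist.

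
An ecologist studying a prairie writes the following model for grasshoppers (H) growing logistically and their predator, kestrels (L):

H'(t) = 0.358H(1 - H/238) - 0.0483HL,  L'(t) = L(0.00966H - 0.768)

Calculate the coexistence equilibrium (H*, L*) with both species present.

From dL/dt = 0 with L > 0: 0.00966H* = 0.768, so H* = 79.5.
Substitute into dH/dt = 0: 0.358(1 - 79.5/238) = 0.0483L*.
The bracket is 0.666, giving L* = 0.238/0.0483 = 4.94.

H* ≈ 79.5, L* ≈ 4.94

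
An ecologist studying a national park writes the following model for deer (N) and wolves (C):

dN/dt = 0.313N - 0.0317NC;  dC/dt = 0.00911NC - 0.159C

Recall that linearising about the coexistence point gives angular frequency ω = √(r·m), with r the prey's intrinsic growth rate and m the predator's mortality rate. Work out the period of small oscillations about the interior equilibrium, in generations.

T ≈ 28.2 generations

Here r = 0.313 and m = 0.159, so r·m = 0.0498.
ω = √0.0498 = 0.223 per generation, hence T = 2π/ω ≈ 28.2 generations.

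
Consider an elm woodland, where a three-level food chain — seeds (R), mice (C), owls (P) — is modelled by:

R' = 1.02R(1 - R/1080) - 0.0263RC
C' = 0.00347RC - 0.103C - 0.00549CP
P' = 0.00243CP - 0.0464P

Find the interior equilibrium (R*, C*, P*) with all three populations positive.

R* ≈ 548, C* ≈ 19.1, P* ≈ 328

From dP/dt = 0: 0.00243C* = 0.0464, so C* = 19.1.
From dR/dt = 0: 1.02(1 - R*/1080) = 0.0263·19.1, giving R* = 1080·(1 - 0.492) = 548.
From dC/dt = 0: 0.00347·548 - 0.103 = 0.00549P*, so P* = 1.8/0.00549 = 328.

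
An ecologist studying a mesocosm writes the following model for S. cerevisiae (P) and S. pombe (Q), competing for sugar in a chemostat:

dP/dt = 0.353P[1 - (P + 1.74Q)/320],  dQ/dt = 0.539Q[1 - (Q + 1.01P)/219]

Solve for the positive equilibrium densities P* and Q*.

P* ≈ 80.6, Q* ≈ 138

Setting both brackets to zero gives the nullclines P + 1.74Q = 320 and 1.01P + Q = 219.
Substituting Q = 219 - 1.01P into the first: P(1 - 1.74·1.01) = 320 - 1.74·219.
So P* = -61.1/-0.757 = 80.6, and then Q* = 219 - 1.01·80.6 = 138.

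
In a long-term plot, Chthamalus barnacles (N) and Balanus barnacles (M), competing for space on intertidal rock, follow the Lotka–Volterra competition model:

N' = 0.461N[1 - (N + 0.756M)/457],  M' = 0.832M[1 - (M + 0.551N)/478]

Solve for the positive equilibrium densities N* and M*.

Setting both brackets to zero gives the nullclines N + 0.756M = 457 and 0.551N + M = 478.
Substituting M = 478 - 0.551N into the first: N(1 - 0.756·0.551) = 457 - 0.756·478.
So N* = 95.6/0.583 = 164, and then M* = 478 - 0.551·164 = 388.

N* ≈ 164, M* ≈ 388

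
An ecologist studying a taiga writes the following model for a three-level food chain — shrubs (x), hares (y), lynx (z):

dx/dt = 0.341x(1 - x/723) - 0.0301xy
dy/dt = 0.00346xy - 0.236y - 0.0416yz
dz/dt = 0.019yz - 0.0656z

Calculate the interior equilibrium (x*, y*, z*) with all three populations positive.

From dz/dt = 0: 0.019y* = 0.0656, so y* = 3.45.
From dx/dt = 0: 0.341(1 - x*/723) = 0.0301·3.45, giving x* = 723·(1 - 0.305) = 503.
From dy/dt = 0: 0.00346·503 - 0.236 = 0.0416z*, so z* = 1.5/0.0416 = 36.1.

x* ≈ 503, y* ≈ 3.45, z* ≈ 36.1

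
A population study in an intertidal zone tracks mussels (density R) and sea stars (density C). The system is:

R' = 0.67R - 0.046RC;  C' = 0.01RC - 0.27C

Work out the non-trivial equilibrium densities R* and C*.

Set dC/dt = 0 with C > 0: 0.01R - 0.27 = 0, so R* = 0.27/0.01 = 27.
Set dR/dt = 0 with R > 0: 0.67 - 0.046C = 0, so C* = 0.67/0.046 = 14.6.

R* ≈ 27, C* ≈ 14.6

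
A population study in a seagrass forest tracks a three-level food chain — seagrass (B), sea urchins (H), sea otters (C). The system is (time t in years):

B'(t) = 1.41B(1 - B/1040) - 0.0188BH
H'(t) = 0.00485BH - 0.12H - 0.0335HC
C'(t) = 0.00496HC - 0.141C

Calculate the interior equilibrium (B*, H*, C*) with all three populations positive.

B* ≈ 646, H* ≈ 28.4, C* ≈ 89.9

From dC/dt = 0: 0.00496H* = 0.141, so H* = 28.4.
From dB/dt = 0: 1.41(1 - B*/1040) = 0.0188·28.4, giving B* = 1040·(1 - 0.379) = 646.
From dH/dt = 0: 0.00485·646 - 0.12 = 0.0335C*, so C* = 3.01/0.0335 = 89.9.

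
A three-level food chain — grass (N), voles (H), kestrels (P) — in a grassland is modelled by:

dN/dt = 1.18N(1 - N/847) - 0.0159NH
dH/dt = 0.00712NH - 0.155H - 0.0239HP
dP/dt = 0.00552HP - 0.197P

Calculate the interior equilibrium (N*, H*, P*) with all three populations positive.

From dP/dt = 0: 0.00552H* = 0.197, so H* = 35.7.
From dN/dt = 0: 1.18(1 - N*/847) = 0.0159·35.7, giving N* = 847·(1 - 0.481) = 440.
From dH/dt = 0: 0.00712·440 - 0.155 = 0.0239P*, so P* = 2.98/0.0239 = 125.

N* ≈ 440, H* ≈ 35.7, P* ≈ 125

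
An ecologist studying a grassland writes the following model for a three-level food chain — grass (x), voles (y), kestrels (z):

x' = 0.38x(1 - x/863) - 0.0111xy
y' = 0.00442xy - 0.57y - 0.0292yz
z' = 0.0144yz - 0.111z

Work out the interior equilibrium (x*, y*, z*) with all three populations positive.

From dz/dt = 0: 0.0144y* = 0.111, so y* = 7.71.
From dx/dt = 0: 0.38(1 - x*/863) = 0.0111·7.71, giving x* = 863·(1 - 0.225) = 669.
From dy/dt = 0: 0.00442·669 - 0.57 = 0.0292z*, so z* = 2.39/0.0292 = 81.7.

x* ≈ 669, y* ≈ 7.71, z* ≈ 81.7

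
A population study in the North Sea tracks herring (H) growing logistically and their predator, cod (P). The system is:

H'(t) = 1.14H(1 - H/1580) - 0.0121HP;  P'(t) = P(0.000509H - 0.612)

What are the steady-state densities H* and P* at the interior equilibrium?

H* ≈ 1200, P* ≈ 22.5

From dP/dt = 0 with P > 0: 0.000509H* = 0.612, so H* = 1200.
Substitute into dH/dt = 0: 1.14(1 - 1200/1580) = 0.0121P*.
The bracket is 0.239, giving P* = 0.272/0.0121 = 22.5.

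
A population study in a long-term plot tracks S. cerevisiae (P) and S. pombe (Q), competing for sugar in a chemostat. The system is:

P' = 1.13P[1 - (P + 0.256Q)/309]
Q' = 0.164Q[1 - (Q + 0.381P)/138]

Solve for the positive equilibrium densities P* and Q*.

Setting both brackets to zero gives the nullclines P + 0.256Q = 309 and 0.381P + Q = 138.
Substituting Q = 138 - 0.381P into the first: P(1 - 0.256·0.381) = 309 - 0.256·138.
So P* = 274/0.902 = 303, and then Q* = 138 - 0.381·303 = 22.5.

P* ≈ 303, Q* ≈ 22.5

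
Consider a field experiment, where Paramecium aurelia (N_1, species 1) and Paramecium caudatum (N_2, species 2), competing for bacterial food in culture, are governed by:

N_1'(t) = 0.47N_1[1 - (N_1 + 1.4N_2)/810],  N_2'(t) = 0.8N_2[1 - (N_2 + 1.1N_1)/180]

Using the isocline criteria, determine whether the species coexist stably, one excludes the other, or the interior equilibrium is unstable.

species 1 excludes species 2

Compare the nullcline intercepts: K1/α12 = 810/1.4 = 579 > K2 = 180; K2/α21 = 180/1.1 = 164 < K1 = 810.
Since the inequalities point opposite ways, species 1 can invade but species 2 cannot.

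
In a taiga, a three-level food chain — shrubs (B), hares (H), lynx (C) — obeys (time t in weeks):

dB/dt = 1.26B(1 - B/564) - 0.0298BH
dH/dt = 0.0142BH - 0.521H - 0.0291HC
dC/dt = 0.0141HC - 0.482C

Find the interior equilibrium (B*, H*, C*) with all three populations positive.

From dC/dt = 0: 0.0141H* = 0.482, so H* = 34.2.
From dB/dt = 0: 1.26(1 - B*/564) = 0.0298·34.2, giving B* = 564·(1 - 0.808) = 108.
From dH/dt = 0: 0.0142·108 - 0.521 = 0.0291C*, so C* = 1.01/0.0291 = 34.8.

B* ≈ 108, H* ≈ 34.2, C* ≈ 34.8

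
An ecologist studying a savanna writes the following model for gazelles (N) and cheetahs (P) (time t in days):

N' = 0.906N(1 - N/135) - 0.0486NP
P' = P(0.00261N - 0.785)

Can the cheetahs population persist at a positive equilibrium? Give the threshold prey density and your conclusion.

Threshold N = 301; K < 301, so no, the predator goes extinct.

The predator equation gives dP/dt > 0 only when N > 0.785/0.00261 = 301.
Without the predator, N → K = 135. Since 135 < 301, the predator cannot invade.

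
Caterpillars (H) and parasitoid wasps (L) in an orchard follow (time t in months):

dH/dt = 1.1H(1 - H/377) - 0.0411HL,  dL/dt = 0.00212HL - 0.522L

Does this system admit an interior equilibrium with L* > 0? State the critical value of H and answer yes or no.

Threshold H = 246; K > 246, so yes, the predator persists.

The predator equation gives dL/dt > 0 only when H > 0.522/0.00212 = 246.
Without the predator, H → K = 377. Since 377 > 246, the predator can invade and persist.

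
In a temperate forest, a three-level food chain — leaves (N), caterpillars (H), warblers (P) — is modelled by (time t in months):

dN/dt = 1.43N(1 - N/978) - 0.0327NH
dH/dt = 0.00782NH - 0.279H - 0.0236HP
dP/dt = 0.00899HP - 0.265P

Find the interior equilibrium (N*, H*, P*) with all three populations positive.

From dP/dt = 0: 0.00899H* = 0.265, so H* = 29.5.
From dN/dt = 0: 1.43(1 - N*/978) = 0.0327·29.5, giving N* = 978·(1 - 0.674) = 319.
From dH/dt = 0: 0.00782·319 - 0.279 = 0.0236P*, so P* = 2.21/0.0236 = 93.8.

N* ≈ 319, H* ≈ 29.5, P* ≈ 93.8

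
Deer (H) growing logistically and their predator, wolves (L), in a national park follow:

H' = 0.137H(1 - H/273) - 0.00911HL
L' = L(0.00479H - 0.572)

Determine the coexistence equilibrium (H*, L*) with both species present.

H* ≈ 119, L* ≈ 8.46

From dL/dt = 0 with L > 0: 0.00479H* = 0.572, so H* = 119.
Substitute into dH/dt = 0: 0.137(1 - 119/273) = 0.00911L*.
The bracket is 0.563, giving L* = 0.0771/0.00911 = 8.46.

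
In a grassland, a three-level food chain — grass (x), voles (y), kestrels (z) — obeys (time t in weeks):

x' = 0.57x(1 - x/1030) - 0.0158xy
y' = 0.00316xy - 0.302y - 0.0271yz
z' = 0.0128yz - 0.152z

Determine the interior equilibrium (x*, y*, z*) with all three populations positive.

From dz/dt = 0: 0.0128y* = 0.152, so y* = 11.9.
From dx/dt = 0: 0.57(1 - x*/1030) = 0.0158·11.9, giving x* = 1030·(1 - 0.329) = 691.
From dy/dt = 0: 0.00316·691 - 0.302 = 0.0271z*, so z* = 1.88/0.0271 = 69.4.

x* ≈ 691, y* ≈ 11.9, z* ≈ 69.4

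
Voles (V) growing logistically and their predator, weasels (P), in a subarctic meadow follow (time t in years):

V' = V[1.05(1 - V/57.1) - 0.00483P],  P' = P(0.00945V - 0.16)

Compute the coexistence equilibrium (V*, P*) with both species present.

V* ≈ 16.9, P* ≈ 153

From dP/dt = 0 with P > 0: 0.00945V* = 0.16, so V* = 16.9.
Substitute into dV/dt = 0: 1.05(1 - 16.9/57.1) = 0.00483P*.
The bracket is 0.703, giving P* = 0.739/0.00483 = 153.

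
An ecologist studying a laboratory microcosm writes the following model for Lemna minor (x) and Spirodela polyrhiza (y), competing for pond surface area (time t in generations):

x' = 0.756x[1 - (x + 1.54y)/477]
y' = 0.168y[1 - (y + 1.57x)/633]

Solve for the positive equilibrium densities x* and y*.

x* ≈ 351, y* ≈ 81.7

Setting both brackets to zero gives the nullclines x + 1.54y = 477 and 1.57x + y = 633.
Substituting y = 633 - 1.57x into the first: x(1 - 1.54·1.57) = 477 - 1.54·633.
So x* = -498/-1.42 = 351, and then y* = 633 - 1.57·351 = 81.7.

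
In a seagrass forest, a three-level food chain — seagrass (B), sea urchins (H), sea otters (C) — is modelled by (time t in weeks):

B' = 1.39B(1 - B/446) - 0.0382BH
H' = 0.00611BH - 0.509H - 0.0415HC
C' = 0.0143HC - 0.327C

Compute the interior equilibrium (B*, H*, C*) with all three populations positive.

B* ≈ 166, H* ≈ 22.9, C* ≈ 12.1

From dC/dt = 0: 0.0143H* = 0.327, so H* = 22.9.
From dB/dt = 0: 1.39(1 - B*/446) = 0.0382·22.9, giving B* = 446·(1 - 0.628) = 166.
From dH/dt = 0: 0.00611·166 - 0.509 = 0.0415C*, so C* = 0.504/0.0415 = 12.1.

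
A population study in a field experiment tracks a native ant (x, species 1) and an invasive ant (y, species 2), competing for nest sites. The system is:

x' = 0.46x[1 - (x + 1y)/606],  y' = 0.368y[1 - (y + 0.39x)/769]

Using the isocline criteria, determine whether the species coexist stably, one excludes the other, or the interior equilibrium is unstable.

Compare the nullcline intercepts: K1/α12 = 606/1 = 606 < K2 = 769; K2/α21 = 769/0.39 = 1970 > K1 = 606.
Since the inequalities point opposite ways, species 2 can invade but species 1 cannot.

species 2 excludes species 1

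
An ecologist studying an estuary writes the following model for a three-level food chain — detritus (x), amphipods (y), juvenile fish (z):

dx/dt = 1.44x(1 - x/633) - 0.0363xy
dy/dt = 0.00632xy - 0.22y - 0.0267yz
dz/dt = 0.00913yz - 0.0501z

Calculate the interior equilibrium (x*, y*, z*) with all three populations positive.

From dz/dt = 0: 0.00913y* = 0.0501, so y* = 5.49.
From dx/dt = 0: 1.44(1 - x*/633) = 0.0363·5.49, giving x* = 633·(1 - 0.138) = 545.
From dy/dt = 0: 0.00632·545 - 0.22 = 0.0267z*, so z* = 3.23/0.0267 = 121.

x* ≈ 545, y* ≈ 5.49, z* ≈ 121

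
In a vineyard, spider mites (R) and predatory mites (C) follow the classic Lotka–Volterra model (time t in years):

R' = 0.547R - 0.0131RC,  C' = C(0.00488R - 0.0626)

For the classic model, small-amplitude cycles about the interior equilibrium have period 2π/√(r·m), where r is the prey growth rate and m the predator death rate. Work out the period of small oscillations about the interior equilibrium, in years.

T ≈ 34 years

Here r = 0.547 and m = 0.0626, so r·m = 0.0342.
ω = √0.0342 = 0.185 per year, hence T = 2π/ω ≈ 34 years.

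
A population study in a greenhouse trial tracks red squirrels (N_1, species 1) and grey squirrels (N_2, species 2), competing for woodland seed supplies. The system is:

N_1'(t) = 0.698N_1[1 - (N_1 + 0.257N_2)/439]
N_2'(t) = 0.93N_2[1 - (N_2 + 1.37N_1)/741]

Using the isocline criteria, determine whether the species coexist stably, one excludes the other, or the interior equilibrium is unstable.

Compare the nullcline intercepts: K1/α12 = 439/0.257 = 1710 > K2 = 741; K2/α21 = 741/1.37 = 541 > K1 = 439.
Since both inequalities hold, each species can invade when rare, so the interior equilibrium is stable.

stable coexistence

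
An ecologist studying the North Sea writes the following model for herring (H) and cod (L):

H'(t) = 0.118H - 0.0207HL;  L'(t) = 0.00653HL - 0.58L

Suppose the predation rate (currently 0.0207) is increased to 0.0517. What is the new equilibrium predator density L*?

At the interior fixed point, setting dH/dt = 0 with H > 0 fixes L* = (prey growth rate)/(HL coefficient) — independent of the other coefficients.
With the change, L* = 0.118/0.0517 = 2.28; it falls from 5.7.

L* ≈ 2.28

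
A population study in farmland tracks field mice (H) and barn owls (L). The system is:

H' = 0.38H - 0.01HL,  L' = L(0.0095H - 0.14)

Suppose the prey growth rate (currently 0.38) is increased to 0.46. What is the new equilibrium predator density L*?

L* ≈ 46

At the interior fixed point, setting dH/dt = 0 with H > 0 fixes L* = (prey growth rate)/(HL coefficient) — independent of the other coefficients.
With the change, L* = 0.46/0.01 = 46; it rises from 38.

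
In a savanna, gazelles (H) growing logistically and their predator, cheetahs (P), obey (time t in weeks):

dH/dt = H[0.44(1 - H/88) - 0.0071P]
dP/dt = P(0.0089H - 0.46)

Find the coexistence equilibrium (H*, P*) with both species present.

From dP/dt = 0 with P > 0: 0.0089H* = 0.46, so H* = 51.7.
Substitute into dH/dt = 0: 0.44(1 - 51.7/88) = 0.0071P*.
The bracket is 0.413, giving P* = 0.182/0.0071 = 25.6.

H* ≈ 51.7, P* ≈ 25.6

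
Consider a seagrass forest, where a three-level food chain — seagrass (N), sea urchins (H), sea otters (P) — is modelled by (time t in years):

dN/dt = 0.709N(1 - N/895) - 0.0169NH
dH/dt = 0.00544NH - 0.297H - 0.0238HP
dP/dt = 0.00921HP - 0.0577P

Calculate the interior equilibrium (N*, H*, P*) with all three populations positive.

N* ≈ 761, H* ≈ 6.26, P* ≈ 162

From dP/dt = 0: 0.00921H* = 0.0577, so H* = 6.26.
From dN/dt = 0: 0.709(1 - N*/895) = 0.0169·6.26, giving N* = 895·(1 - 0.149) = 761.
From dH/dt = 0: 0.00544·761 - 0.297 = 0.0238P*, so P* = 3.84/0.0238 = 162.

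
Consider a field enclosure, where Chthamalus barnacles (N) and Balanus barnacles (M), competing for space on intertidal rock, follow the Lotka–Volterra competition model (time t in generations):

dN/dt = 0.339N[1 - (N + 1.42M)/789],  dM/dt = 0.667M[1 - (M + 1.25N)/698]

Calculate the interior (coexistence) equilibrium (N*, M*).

Setting both brackets to zero gives the nullclines N + 1.42M = 789 and 1.25N + M = 698.
Substituting M = 698 - 1.25N into the first: N(1 - 1.42·1.25) = 789 - 1.42·698.
So N* = -202/-0.775 = 261, and then M* = 698 - 1.25·261 = 372.

N* ≈ 261, M* ≈ 372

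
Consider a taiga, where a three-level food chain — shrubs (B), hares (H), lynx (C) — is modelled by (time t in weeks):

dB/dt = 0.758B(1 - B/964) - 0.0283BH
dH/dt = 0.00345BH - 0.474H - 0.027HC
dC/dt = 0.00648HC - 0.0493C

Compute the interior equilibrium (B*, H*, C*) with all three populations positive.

From dC/dt = 0: 0.00648H* = 0.0493, so H* = 7.61.
From dB/dt = 0: 0.758(1 - B*/964) = 0.0283·7.61, giving B* = 964·(1 - 0.284) = 690.
From dH/dt = 0: 0.00345·690 - 0.474 = 0.027C*, so C* = 1.91/0.027 = 70.6.

B* ≈ 690, H* ≈ 7.61, C* ≈ 70.6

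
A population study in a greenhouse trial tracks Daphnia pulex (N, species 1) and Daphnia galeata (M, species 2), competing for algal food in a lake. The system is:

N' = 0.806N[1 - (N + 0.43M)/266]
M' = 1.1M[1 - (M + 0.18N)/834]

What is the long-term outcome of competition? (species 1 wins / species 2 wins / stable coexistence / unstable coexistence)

Compare the nullcline intercepts: K1/α12 = 266/0.43 = 619 < K2 = 834; K2/α21 = 834/0.18 = 4630 > K1 = 266.
Since the inequalities point opposite ways, species 2 can invade but species 1 cannot.

species 2 excludes species 1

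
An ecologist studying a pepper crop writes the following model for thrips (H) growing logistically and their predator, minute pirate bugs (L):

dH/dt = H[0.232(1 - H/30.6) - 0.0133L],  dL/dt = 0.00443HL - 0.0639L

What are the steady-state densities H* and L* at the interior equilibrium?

From dL/dt = 0 with L > 0: 0.00443H* = 0.0639, so H* = 14.4.
Substitute into dH/dt = 0: 0.232(1 - 14.4/30.6) = 0.0133L*.
The bracket is 0.529, giving L* = 0.123/0.0133 = 9.22.

H* ≈ 14.4, L* ≈ 9.22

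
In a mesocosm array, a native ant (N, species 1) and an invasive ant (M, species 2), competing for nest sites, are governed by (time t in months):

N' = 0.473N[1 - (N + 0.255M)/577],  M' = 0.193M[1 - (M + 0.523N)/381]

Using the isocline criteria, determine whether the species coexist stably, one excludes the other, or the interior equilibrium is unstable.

stable coexistence

Compare the nullcline intercepts: K1/α12 = 577/0.255 = 2260 > K2 = 381; K2/α21 = 381/0.523 = 728 > K1 = 577.
Since both inequalities hold, each species can invade when rare, so the interior equilibrium is stable.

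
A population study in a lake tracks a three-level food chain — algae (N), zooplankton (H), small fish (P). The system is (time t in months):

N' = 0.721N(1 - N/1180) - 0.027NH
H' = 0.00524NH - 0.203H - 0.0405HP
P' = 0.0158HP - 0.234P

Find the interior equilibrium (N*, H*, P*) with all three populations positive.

From dP/dt = 0: 0.0158H* = 0.234, so H* = 14.8.
From dN/dt = 0: 0.721(1 - N*/1180) = 0.027·14.8, giving N* = 1180·(1 - 0.555) = 526.
From dH/dt = 0: 0.00524·526 - 0.203 = 0.0405P*, so P* = 2.55/0.0405 = 63.

N* ≈ 526, H* ≈ 14.8, P* ≈ 63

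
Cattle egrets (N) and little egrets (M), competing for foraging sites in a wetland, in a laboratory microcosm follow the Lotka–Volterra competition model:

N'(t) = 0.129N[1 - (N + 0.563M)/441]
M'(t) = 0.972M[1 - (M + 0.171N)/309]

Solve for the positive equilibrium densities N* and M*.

Setting both brackets to zero gives the nullclines N + 0.563M = 441 and 0.171N + M = 309.
Substituting M = 309 - 0.171N into the first: N(1 - 0.563·0.171) = 441 - 0.563·309.
So N* = 267/0.904 = 295, and then M* = 309 - 0.171·295 = 258.

N* ≈ 295, M* ≈ 258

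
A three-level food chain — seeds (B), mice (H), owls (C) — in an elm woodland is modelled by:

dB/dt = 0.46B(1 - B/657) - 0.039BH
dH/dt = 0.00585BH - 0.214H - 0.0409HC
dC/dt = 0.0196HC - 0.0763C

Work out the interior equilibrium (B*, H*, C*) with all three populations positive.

From dC/dt = 0: 0.0196H* = 0.0763, so H* = 3.89.
From dB/dt = 0: 0.46(1 - B*/657) = 0.039·3.89, giving B* = 657·(1 - 0.33) = 440.
From dH/dt = 0: 0.00585·440 - 0.214 = 0.0409C*, so C* = 2.36/0.0409 = 57.7.

B* ≈ 440, H* ≈ 3.89, C* ≈ 57.7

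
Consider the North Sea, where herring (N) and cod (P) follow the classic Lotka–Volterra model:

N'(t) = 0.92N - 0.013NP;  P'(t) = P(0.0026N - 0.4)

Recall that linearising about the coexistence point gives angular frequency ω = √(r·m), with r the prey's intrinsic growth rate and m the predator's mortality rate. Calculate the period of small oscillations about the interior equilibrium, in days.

T ≈ 10.4 days

Here r = 0.92 and m = 0.4, so r·m = 0.368.
ω = √0.368 = 0.607 per day, hence T = 2π/ω ≈ 10.4 days.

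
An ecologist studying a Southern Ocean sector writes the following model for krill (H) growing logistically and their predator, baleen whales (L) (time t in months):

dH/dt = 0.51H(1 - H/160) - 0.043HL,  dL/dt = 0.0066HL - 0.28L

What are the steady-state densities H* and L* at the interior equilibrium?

H* ≈ 42.4, L* ≈ 8.72

From dL/dt = 0 with L > 0: 0.0066H* = 0.28, so H* = 42.4.
Substitute into dH/dt = 0: 0.51(1 - 42.4/160) = 0.043L*.
The bracket is 0.735, giving L* = 0.375/0.043 = 8.72.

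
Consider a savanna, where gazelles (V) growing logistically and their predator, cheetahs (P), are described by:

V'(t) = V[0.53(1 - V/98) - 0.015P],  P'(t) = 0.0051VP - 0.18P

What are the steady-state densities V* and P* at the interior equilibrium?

From dP/dt = 0 with P > 0: 0.0051V* = 0.18, so V* = 35.3.
Substitute into dV/dt = 0: 0.53(1 - 35.3/98) = 0.015P*.
The bracket is 0.64, giving P* = 0.339/0.015 = 22.6.

V* ≈ 35.3, P* ≈ 22.6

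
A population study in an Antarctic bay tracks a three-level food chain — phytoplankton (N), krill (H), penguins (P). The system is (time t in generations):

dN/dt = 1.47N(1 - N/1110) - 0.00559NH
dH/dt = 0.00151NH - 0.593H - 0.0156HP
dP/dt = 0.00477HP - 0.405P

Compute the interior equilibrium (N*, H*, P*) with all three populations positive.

N* ≈ 752, H* ≈ 84.9, P* ≈ 34.7

From dP/dt = 0: 0.00477H* = 0.405, so H* = 84.9.
From dN/dt = 0: 1.47(1 - N*/1110) = 0.00559·84.9, giving N* = 1110·(1 - 0.323) = 752.
From dH/dt = 0: 0.00151·752 - 0.593 = 0.0156P*, so P* = 0.542/0.0156 = 34.7.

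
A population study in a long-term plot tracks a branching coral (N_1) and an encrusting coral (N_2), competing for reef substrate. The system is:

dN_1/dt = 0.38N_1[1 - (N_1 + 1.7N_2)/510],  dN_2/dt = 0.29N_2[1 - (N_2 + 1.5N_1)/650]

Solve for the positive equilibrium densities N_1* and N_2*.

N_1* ≈ 384, N_2* ≈ 74.2

Setting both brackets to zero gives the nullclines N_1 + 1.7N_2 = 510 and 1.5N_1 + N_2 = 650.
Substituting N_2 = 650 - 1.5N_1 into the first: N_1(1 - 1.7·1.5) = 510 - 1.7·650.
So N_1* = -595/-1.55 = 384, and then N_2* = 650 - 1.5·384 = 74.2.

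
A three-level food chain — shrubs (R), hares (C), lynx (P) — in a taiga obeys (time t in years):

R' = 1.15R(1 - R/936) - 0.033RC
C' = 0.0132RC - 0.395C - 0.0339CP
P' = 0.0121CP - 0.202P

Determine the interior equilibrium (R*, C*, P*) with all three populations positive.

R* ≈ 488, C* ≈ 16.7, P* ≈ 178

From dP/dt = 0: 0.0121C* = 0.202, so C* = 16.7.
From dR/dt = 0: 1.15(1 - R*/936) = 0.033·16.7, giving R* = 936·(1 - 0.479) = 488.
From dC/dt = 0: 0.0132·488 - 0.395 = 0.0339P*, so P* = 6.04/0.0339 = 178.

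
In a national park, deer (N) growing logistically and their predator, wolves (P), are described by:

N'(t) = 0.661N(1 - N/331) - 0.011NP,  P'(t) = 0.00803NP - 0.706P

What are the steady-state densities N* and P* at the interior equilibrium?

From dP/dt = 0 with P > 0: 0.00803N* = 0.706, so N* = 87.9.
Substitute into dN/dt = 0: 0.661(1 - 87.9/331) = 0.011P*.
The bracket is 0.734, giving P* = 0.485/0.011 = 44.1.

N* ≈ 87.9, P* ≈ 44.1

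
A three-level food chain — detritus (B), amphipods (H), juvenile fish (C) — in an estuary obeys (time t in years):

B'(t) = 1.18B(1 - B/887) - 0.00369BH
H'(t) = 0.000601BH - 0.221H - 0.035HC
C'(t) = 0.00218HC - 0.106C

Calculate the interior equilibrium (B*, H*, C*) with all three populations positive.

From dC/dt = 0: 0.00218H* = 0.106, so H* = 48.6.
From dB/dt = 0: 1.18(1 - B*/887) = 0.00369·48.6, giving B* = 887·(1 - 0.152) = 752.
From dH/dt = 0: 0.000601·752 - 0.221 = 0.035C*, so C* = 0.231/0.035 = 6.6.

B* ≈ 752, H* ≈ 48.6, C* ≈ 6.6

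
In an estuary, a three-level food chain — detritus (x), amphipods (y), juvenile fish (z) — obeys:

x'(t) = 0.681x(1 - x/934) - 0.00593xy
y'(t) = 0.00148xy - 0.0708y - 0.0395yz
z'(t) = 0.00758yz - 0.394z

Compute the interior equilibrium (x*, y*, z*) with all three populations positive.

From dz/dt = 0: 0.00758y* = 0.394, so y* = 52.
From dx/dt = 0: 0.681(1 - x*/934) = 0.00593·52, giving x* = 934·(1 - 0.453) = 511.
From dy/dt = 0: 0.00148·511 - 0.0708 = 0.0395z*, so z* = 0.686/0.0395 = 17.4.

x* ≈ 511, y* ≈ 52, z* ≈ 17.4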